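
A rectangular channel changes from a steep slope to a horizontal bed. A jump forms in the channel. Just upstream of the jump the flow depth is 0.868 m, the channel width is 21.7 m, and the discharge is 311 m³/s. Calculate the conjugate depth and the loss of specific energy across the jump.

y₂ = 6.53 m; ΔE = 7.99 m

q = Q/b = 311/21.7 = 14.3 m²/s; V₁ = q/y₁ = 16.5 m/s. Fr₁ = V₁/√(g·y₁) = 5.66.
Conjugate-depth relation: y₂/y₁ = ½[√(1 + 8Fr₁²) − 1] = ½[√257.1 − 1] = 7.52.
y₂ = 7.52 × 0.868 = 6.53 m.
V₂ = q/y₂ = 14.3/6.53 = 2.20 m/s. E₁ = y₁ + V₁²/2g = 14.8 m; E₂ = y₂ + V₂²/2g = 6.77 m. ΔE = E₁ − E₂ = 7.99 m.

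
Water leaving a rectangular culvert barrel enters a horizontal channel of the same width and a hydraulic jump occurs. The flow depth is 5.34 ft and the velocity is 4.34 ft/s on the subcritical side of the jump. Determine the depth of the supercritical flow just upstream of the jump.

Fr₂ = V₂/√(g·y₂) = 4.34/√(32.2×5.34) = 0.331.
Applying the sequent-depth relation in reverse, y₁/y₂ = ½[√(1 + 8Fr₂²) − 1] = ½[√1.876 − 1] = 0.185.
y₁ = 0.185 × 5.34 = 0.987 ft.

y₁ = 0.987 ft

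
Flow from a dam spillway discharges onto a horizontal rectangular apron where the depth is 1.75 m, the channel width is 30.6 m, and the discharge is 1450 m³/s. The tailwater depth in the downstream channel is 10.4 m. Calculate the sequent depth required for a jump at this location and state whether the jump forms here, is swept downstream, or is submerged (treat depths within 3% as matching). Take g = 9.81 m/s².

q = Q/b = 1450/30.6 = 47.4 m²/s; V₁ = q/y₁ = 27.1 m/s. Fr₁ = V₁/√(g·y₁) = 6.54.
By Bélanger, y₂/y₁ = ½[√(1 + 8Fr₁²) − 1] = ½[√342.7 − 1] = 8.76.
y₂ = 8.76 × 1.75 = 15.3 m.
Tailwater y_tw = 10.4 m: y_tw < y₂, so the jump is swept downstream.

y₂ = 15.3 m; the jump is swept downstream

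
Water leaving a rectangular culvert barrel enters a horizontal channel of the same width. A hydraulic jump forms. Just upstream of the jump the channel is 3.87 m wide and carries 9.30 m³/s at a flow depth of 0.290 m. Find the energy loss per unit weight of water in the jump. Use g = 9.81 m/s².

q = Q/b = 9.30/3.87 = 2.40 m²/s; V₁ = q/y₁ = 8.29 m/s. Fr₁ = V₁/√(g·y₁) = 4.91.
From the momentum equation for a rectangular channel, y₂/y₁ = ½[√(1 + 8Fr₁²) − 1] = ½[√194.1 − 1] = 6.47.
y₂ = 6.47 × 0.290 = 1.88 m.
Head loss: ΔE = (y₂ − y₁)³/(4y₁y₂) = (1.88 − 0.290)³/(4×0.290×1.88) = 3.98/2.18 = 1.83 m.

ΔE = 1.83 m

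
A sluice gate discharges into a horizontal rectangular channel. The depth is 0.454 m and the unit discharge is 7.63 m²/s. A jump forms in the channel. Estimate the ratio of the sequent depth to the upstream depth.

y₂/y₁ = 10.8

V₁ = q/y₁ = 7.63/0.454 = 16.8 m/s. Fr₁ = V₁/√(g·y₁) = 16.8/√(9.81×0.454) = 7.96.
Conjugate-depth relation: y₂/y₁ = ½[√(1 + 8Fr₁²) − 1] = ½[√508.3 − 1] = 10.8.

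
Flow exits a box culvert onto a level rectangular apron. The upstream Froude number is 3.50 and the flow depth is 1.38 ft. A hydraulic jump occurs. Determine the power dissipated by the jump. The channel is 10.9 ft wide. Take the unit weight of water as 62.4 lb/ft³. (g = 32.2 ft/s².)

Fr₁ = 3.50 (given).
Conjugate-depth relation: y₂/y₁ = ½[√(1 + 8Fr₁²) − 1] = ½[√99.00 − 1] = 4.47.
y₂ = 4.47 × 1.38 = 6.18 ft.
V₁ = Fr₁·√(g·y₁) = 3.50×√(32.2×1.38) = 23.3 ft/s; q = V₁·y₁ = 32.2 ft²/s. V₂ = q/y₂ = 32.2/6.18 = 5.21 ft/s. E₁ = y₁ + V₁²/2g = 9.83 ft; E₂ = y₂ + V₂²/2g = 6.60 ft. ΔE = E₁ − E₂ = 3.23 ft.
Q = q·b = 32.2 × 10.9 = 351 cfs. P = γ·Q·ΔE/550 = 62.4 × 351 × 3.23 / 550 = 129 hp.

P = 129 hp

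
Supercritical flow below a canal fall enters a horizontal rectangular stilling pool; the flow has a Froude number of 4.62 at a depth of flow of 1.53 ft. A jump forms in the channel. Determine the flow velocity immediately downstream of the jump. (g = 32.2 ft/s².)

Fr₁ = 4.62 (given).
Conjugate-depth relation: y₂/y₁ = ½[√(1 + 8Fr₁²) − 1] = ½[√171.8 − 1] = 6.05.
y₂ = 6.05 × 1.53 = 9.26 ft.
V₁ = Fr₁·√(g·y₁) = 4.62×√(32.2×1.53) = 32.4 ft/s; q = V₁·y₁ = 49.6 ft²/s.
V₂ = q/y₂ = 49.6/9.26 = 5.36 ft/s.

V₂ = 5.36 ft/s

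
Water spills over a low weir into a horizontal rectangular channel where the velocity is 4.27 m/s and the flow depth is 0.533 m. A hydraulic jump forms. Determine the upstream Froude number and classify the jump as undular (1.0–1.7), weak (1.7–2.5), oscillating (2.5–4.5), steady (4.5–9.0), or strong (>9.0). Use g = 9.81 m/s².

Fr₁ = 1.87; weak jump

Fr₁ = V₁/√(g·y₁) = 4.27/√(9.81×0.533) = 1.87.
Fr₁ = 1.87 lies in the weak range.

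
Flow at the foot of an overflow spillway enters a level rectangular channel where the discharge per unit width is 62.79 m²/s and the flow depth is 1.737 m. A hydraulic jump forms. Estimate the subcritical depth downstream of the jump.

V₁ = q/y₁ = 62.79/1.737 = 36.15 m/s. Fr₁ = V₁/√(g·y₁) = 36.15/√(9.81×1.737) = 8.757.
Conjugate-depth relation: y₂/y₁ = ½[√(1 + 8Fr₁²) − 1] = ½[√614.48 − 1] = 11.89.
y₂ = 11.89 × 1.737 = 20.66 m.

y₂ = 20.66 m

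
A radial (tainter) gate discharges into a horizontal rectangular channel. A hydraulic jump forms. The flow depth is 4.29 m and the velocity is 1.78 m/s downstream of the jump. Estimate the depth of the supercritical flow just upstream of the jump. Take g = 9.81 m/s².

Fr₂ = V₂/√(g·y₂) = 1.78/√(9.81×4.29) = 0.274.
Applying the sequent-depth relation in reverse, y₁/y₂ = ½[√(1 + 8Fr₂²) − 1] = ½[√1.602 − 1] = 0.133.
y₁ = 0.133 × 4.29 = 0.570 m.

y₁ = 0.570 m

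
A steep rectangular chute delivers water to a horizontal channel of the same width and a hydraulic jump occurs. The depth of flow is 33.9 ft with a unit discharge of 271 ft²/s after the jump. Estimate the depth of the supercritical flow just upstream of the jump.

V₂ = q/y₂ = 271/33.9 = 7.99 ft/s; Fr₂ = V₂/√(g·y₂) = 0.242.
From the momentum equation (using Fr₂), y₁/y₂ = ½[√(1 + 8Fr₂²) − 1] = ½[√1.468 − 1] = 0.106.
y₁ = 0.106 × 33.9 = 3.59 ft.

y₁ = 3.59 ft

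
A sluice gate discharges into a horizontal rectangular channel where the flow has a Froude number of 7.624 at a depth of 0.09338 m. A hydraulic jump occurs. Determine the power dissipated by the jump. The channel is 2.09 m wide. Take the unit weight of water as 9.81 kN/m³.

P = 25.43 kW

Fr₁ = 7.624 (given).
By Bélanger, y₂/y₁ = ½[√(1 + 8Fr₁²) − 1] = ½[√466.00 − 1] = 10.29.
y₂ = 10.29 × 0.09338 = 0.9612 m.
V₁ = Fr₁·√(g·y₁) = 7.624×√(9.81×0.09338) = 7.297 m/s; q = V₁·y₁ = 0.6814 m²/s. V₂ = q/y₂ = 0.6814/0.9612 = 0.7089 m/s. E₁ = y₁ + V₁²/2g = 2.807 m; E₂ = y₂ + V₂²/2g = 0.9868 m. ΔE = E₁ − E₂ = 1.820 m.
Q = q·b = 0.6814 × 2.09 = 1.424 m³/s. P = γ·Q·ΔE = 9.81 × 1.424 × 1.820 = 25.43 kW.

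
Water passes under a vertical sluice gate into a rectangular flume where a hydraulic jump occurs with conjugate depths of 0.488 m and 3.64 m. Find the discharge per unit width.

q = 6.00 m²/s

For a rectangular channel the momentum equation gives q² = ½·g·y₁·y₂·(y₁ + y₂) = ½×9.81×0.488×3.64×4.13 = 36.0.
q = √36.0 = 6.00 m²/s.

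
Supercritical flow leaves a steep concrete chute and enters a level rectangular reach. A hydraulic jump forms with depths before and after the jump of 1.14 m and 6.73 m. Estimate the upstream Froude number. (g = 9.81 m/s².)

For a rectangular channel the momentum equation gives q² = ½·g·y₁·y₂·(y₁ + y₂) = ½×9.81×1.14×6.73×7.87 = 296.
q = √296 = 17.2 m²/s.
V₁ = q/y₁ = 15.1 m/s; Fr₁ = V₁/√(g·y₁) = 4.51.

Fr₁ = 4.51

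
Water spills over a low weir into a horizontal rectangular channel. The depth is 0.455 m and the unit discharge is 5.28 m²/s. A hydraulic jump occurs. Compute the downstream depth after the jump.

y₂ = 3.31 m

V₁ = q/y₁ = 5.28/0.455 = 11.6 m/s. Fr₁ = V₁/√(g·y₁) = 11.6/√(9.81×0.455) = 5.49.
From the momentum equation for a rectangular channel, y₂/y₁ = ½[√(1 + 8Fr₁²) − 1] = ½[√242.4 − 1] = 7.28.
y₂ = 7.28 × 0.455 = 3.31 m.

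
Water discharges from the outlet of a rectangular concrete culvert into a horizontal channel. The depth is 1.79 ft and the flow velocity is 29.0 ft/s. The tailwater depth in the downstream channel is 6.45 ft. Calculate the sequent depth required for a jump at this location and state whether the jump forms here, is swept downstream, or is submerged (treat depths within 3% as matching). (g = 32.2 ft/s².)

y₂ = 8.82 ft; the jump is swept downstream

Fr₁ = V₁/√(g·y₁) = 29.0/√(32.2×1.79) = 3.82.
Sequent-depth ratio: y₂/y₁ = ½[√(1 + 8Fr₁²) − 1] = ½[√117.7 − 1] = 4.93.
y₂ = 4.93 × 1.79 = 8.82 ft.
Tailwater y_tw = 6.45 ft: y_tw < y₂, so the jump is swept downstream.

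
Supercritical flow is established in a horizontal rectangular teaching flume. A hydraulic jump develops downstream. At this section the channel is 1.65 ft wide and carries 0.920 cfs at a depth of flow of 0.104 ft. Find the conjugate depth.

q = Q/b = 0.920/1.65 = 0.558 ft²/s; V₁ = q/y₁ = 5.36 ft/s. Fr₁ = V₁/√(g·y₁) = 2.93.
Sequent-depth ratio: y₂/y₁ = ½[√(1 + 8Fr₁²) − 1] = ½[√69.67 − 1] = 3.67.
y₂ = 3.67 × 0.104 = 0.382 ft.

y₂ = 0.382 ft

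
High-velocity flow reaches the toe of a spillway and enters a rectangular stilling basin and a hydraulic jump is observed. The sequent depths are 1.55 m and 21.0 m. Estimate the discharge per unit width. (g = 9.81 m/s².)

For a rectangular channel the momentum equation gives q² = ½·g·y₁·y₂·(y₁ + y₂) = ½×9.81×1.55×21.0×22.6 = 3600.
q = √3600 = 60.0 m²/s.

q = 60.0 m²/s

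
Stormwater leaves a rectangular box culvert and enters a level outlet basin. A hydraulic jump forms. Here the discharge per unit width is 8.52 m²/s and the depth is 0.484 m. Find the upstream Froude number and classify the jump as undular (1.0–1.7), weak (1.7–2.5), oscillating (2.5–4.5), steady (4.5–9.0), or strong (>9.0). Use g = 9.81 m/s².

V₁ = q/y₁ = 8.52/0.484 = 17.6 m/s. Fr₁ = V₁/√(g·y₁) = 17.6/√(9.81×0.484) = 8.08.
Fr₁ = 8.08 lies in the steady range.

Fr₁ = 8.08; steady jump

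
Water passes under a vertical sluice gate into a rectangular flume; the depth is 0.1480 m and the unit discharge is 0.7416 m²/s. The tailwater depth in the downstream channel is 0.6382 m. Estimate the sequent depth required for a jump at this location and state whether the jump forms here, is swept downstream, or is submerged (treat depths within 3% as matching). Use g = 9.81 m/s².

V₁ = q/y₁ = 0.7416/0.1480 = 5.011 m/s. Fr₁ = V₁/√(g·y₁) = 5.011/√(9.81×0.1480) = 4.159.
From the momentum equation for a rectangular channel, y₂/y₁ = ½[√(1 + 8Fr₁²) − 1] = ½[√139.35 − 1] = 5.402.
y₂ = 5.402 × 0.1480 = 0.7995 m.
Tailwater y_tw = 0.6382 m: y_tw < y₂, so the jump is swept downstream.

y₂ = 0.7995 m; the jump is swept downstream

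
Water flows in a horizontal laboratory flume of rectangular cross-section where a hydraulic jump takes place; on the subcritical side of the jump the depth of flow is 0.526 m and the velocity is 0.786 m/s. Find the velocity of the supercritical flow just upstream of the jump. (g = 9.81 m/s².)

Fr₂ = V₂/√(g·y₂) = 0.786/√(9.81×0.526) = 0.346.
Applying the sequent-depth relation in reverse, y₁/y₂ = ½[√(1 + 8Fr₂²) − 1] = ½[√1.958 − 1] = 0.200.
y₁ = 0.200 × 0.526 = 0.105 m.
V₁ = q/y₁ = 0.413/0.105 = 3.94 m/s.

V₁ = 3.94 m/s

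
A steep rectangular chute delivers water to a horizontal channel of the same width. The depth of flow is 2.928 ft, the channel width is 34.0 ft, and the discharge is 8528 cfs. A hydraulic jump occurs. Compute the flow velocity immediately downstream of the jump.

q = Q/b = 8528/34.0 = 250.8 ft²/s; V₁ = q/y₁ = 85.66 ft/s. Fr₁ = V₁/√(g·y₁) = 8.822.
By Bélanger, y₂/y₁ = ½[√(1 + 8Fr₁²) − 1] = ½[√623.67 − 1] = 11.99.
y₂ = 11.99 × 2.928 = 35.10 ft.
V₂ = q/y₂ = 250.8/35.10 = 7.147 ft/s.

V₂ = 7.147 ft/s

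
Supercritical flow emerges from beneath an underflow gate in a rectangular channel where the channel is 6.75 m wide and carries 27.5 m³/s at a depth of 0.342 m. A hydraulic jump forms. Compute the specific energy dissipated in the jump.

ΔE = 4.50 m

q = Q/b = 27.5/6.75 = 4.07 m²/s; V₁ = q/y₁ = 11.9 m/s. Fr₁ = V₁/√(g·y₁) = 6.50.
Sequent-depth ratio: y₂/y₁ = ½[√(1 + 8Fr₁²) − 1] = ½[√339.4 − 1] = 8.71.
y₂ = 8.71 × 0.342 = 2.98 m.
V₂ = q/y₂ = 4.07/2.98 = 1.37 m/s. E₁ = y₁ + V₁²/2g = 7.57 m; E₂ = y₂ + V₂²/2g = 3.07 m. ΔE = E₁ − E₂ = 4.50 m.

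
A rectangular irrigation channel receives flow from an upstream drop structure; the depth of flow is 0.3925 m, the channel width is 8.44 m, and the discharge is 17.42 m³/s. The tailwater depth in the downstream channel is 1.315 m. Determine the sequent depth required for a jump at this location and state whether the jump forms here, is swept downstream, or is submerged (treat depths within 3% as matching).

q = Q/b = 17.42/8.44 = 2.064 m²/s; V₁ = q/y₁ = 5.259 m/s. Fr₁ = V₁/√(g·y₁) = 2.680.
By Bélanger, y₂/y₁ = ½[√(1 + 8Fr₁²) − 1] = ½[√58.453 − 1] = 3.323.
y₂ = 3.323 × 0.3925 = 1.304 m.
Tailwater y_tw = 1.315 m: y_tw ≈ y₂, so the jump forms here.

y₂ = 1.304 m; the jump forms here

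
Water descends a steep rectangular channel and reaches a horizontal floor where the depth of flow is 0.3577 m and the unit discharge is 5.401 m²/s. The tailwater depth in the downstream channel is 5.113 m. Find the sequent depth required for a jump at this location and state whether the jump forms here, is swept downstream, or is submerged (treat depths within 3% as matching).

y₂ = 3.903 m; the jump is submerged

V₁ = q/y₁ = 5.401/0.3577 = 15.10 m/s. Fr₁ = V₁/√(g·y₁) = 15.10/√(9.81×0.3577) = 8.060.
Bélanger equation: y₂/y₁ = ½[√(1 + 8Fr₁²) − 1] = ½[√520.77 − 1] = 10.91.
y₂ = 10.91 × 0.3577 = 3.903 m.
Tailwater y_tw = 5.113 m: y_tw > y₂, so the jump is submerged.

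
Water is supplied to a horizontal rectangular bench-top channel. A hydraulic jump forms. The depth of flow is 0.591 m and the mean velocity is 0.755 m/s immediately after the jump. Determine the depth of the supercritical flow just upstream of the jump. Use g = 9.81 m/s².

Fr₂ = V₂/√(g·y₂) = 0.755/√(9.81×0.591) = 0.314.
From the momentum equation (using Fr₂), y₁/y₂ = ½[√(1 + 8Fr₂²) − 1] = ½[√1.787 − 1] = 0.168.
y₁ = 0.168 × 0.591 = 0.0995 m.

y₁ = 0.0995 m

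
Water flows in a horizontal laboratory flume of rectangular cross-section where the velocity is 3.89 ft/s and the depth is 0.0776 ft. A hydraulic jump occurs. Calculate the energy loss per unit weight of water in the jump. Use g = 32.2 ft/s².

Fr₁ = V₁/√(g·y₁) = 3.89/√(32.2×0.0776) = 2.46.
Conjugate-depth relation: y₂/y₁ = ½[√(1 + 8Fr₁²) − 1] = ½[√49.45 − 1] = 3.02.
y₂ = 3.02 × 0.0776 = 0.234 ft.
q = V₁·y₁ = 3.89 × 0.0776 = 0.302 ft²/s. V₂ = q/y₂ = 0.302/0.234 = 1.29 ft/s. E₁ = y₁ + V₁²/2g = 0.313 ft; E₂ = y₂ + V₂²/2g = 0.260 ft. ΔE = E₁ − E₂ = 0.0527 ft.

ΔE = 0.0527 ft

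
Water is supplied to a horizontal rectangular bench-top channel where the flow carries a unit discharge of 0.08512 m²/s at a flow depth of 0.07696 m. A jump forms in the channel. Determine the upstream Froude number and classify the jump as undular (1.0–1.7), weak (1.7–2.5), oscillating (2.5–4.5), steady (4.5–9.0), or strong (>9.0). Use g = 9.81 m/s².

Fr₁ = 1.273; undular jump

V₁ = q/y₁ = 0.08512/0.07696 = 1.106 m/s. Fr₁ = V₁/√(g·y₁) = 1.106/√(9.81×0.07696) = 1.273.
Fr₁ = 1.273 lies in the undular range.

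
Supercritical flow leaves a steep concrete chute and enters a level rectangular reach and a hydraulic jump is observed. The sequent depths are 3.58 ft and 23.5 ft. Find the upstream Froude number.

Fr₁ = 4.98

For a rectangular channel the momentum equation gives q² = ½·g·y₁·y₂·(y₁ + y₂) = ½×32.2×3.58×23.5×27.1 = 36680.
q = √36680 = 192 ft²/s.
V₁ = q/y₁ = 53.5 ft/s; Fr₁ = V₁/√(g·y₁) = 4.98.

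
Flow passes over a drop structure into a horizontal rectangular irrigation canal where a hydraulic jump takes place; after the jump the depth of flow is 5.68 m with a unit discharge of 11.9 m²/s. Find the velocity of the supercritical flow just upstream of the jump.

V₂ = q/y₂ = 11.9/5.68 = 2.10 m/s; Fr₂ = V₂/√(g·y₂) = 0.281.
Applying the sequent-depth relation in reverse, y₁/y₂ = ½[√(1 + 8Fr₂²) − 1] = ½[√1.630 − 1] = 0.138.
y₁ = 0.138 × 5.68 = 0.786 m.
V₁ = q/y₁ = 11.9/0.786 = 15.1 m/s.

V₁ = 15.1 m/s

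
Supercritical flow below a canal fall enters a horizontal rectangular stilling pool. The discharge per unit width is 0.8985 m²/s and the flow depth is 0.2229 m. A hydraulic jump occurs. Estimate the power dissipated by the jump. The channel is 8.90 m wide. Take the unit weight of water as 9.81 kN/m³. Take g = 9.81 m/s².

V₁ = q/y₁ = 0.8985/0.2229 = 4.031 m/s. Fr₁ = V₁/√(g·y₁) = 4.031/√(9.81×0.2229) = 2.726.
Conjugate-depth relation: y₂/y₁ = ½[√(1 + 8Fr₁²) − 1] = ½[√60.447 − 1] = 3.387.
y₂ = 3.387 × 0.2229 = 0.7550 m.
V₂ = q/y₂ = 0.8985/0.7550 = 1.190 m/s. E₁ = y₁ + V₁²/2g = 1.051 m; E₂ = y₂ + V₂²/2g = 0.8272 m. ΔE = E₁ − E₂ = 0.2238 m.
Q = q·b = 0.8985 × 8.90 = 7.997 m³/s. P = γ·Q·ΔE = 9.81 × 7.997 × 0.2238 = 17.56 kW.

P = 17.56 kW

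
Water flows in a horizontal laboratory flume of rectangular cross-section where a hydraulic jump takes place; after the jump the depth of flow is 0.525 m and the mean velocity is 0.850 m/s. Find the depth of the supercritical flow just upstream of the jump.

Fr₂ = V₂/√(g·y₂) = 0.850/√(9.81×0.525) = 0.375.
Applying the sequent-depth relation in reverse, y₁/y₂ = ½[√(1 + 8Fr₂²) − 1] = ½[√2.122 − 1] = 0.228.
y₁ = 0.228 × 0.525 = 0.120 m.

y₁ = 0.120 m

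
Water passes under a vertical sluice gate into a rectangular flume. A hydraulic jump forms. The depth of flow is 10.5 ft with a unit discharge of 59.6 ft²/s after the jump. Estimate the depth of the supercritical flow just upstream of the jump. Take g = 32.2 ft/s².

V₂ = q/y₂ = 59.6/10.5 = 5.68 ft/s; Fr₂ = V₂/√(g·y₂) = 0.309.
Applying the sequent-depth relation in reverse, y₁/y₂ = ½[√(1 + 8Fr₂²) − 1] = ½[√1.762 − 1] = 0.164.
y₁ = 0.164 × 10.5 = 1.72 ft.

y₁ = 1.72 ft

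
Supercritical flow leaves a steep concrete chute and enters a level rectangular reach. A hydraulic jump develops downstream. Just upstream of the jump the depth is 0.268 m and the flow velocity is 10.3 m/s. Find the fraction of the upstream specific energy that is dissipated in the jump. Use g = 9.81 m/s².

ΔE/E₁ = 0.586 (58.6%)

Fr₁ = V₁/√(g·y₁) = 10.3/√(9.81×0.268) = 6.35.
From the momentum equation for a rectangular channel, y₂/y₁ = ½[√(1 + 8Fr₁²) − 1] = ½[√323.8 − 1] = 8.50.
y₂ = 8.50 × 0.268 = 2.28 m.
E₁ = y₁ + V₁²/2g = 5.68 m. ΔE = (y₂ − y₁)³/(4y₁y₂) = 3.32 m. ΔE/E₁ = 3.32/5.68 = 0.586.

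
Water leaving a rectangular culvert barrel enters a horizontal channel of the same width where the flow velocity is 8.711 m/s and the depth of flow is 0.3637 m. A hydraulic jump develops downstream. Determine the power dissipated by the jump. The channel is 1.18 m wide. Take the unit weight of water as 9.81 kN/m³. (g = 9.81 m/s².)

P = 70.71 kW

Fr₁ = V₁/√(g·y₁) = 8.711/√(9.81×0.3637) = 4.612.
Sequent-depth ratio: y₂/y₁ = ½[√(1 + 8Fr₁²) − 1] = ½[√171.14 − 1] = 6.041.
y₂ = 6.041 × 0.3637 = 2.197 m.
q = V₁·y₁ = 8.711 × 0.3637 = 3.168 m²/s. V₂ = q/y₂ = 3.168/2.197 = 1.442 m/s. E₁ = y₁ + V₁²/2g = 4.231 m; E₂ = y₂ + V₂²/2g = 2.303 m. ΔE = E₁ − E₂ = 1.928 m.
Q = q·b = 3.168 × 1.18 = 3.738 m³/s. P = γ·Q·ΔE = 9.81 × 3.738 × 1.928 = 70.71 kW.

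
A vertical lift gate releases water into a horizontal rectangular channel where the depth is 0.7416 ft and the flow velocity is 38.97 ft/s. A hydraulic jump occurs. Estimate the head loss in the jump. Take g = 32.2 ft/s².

ΔE = 16.12 ft

Fr₁ = V₁/√(g·y₁) = 38.97/√(32.2×0.7416) = 7.975.
From the momentum equation for a rectangular channel, y₂/y₁ = ½[√(1 + 8Fr₁²) − 1] = ½[√509.77 − 1] = 10.79.
y₂ = 10.79 × 0.7416 = 8.001 ft.
q = V₁·y₁ = 38.97 × 0.7416 = 28.90 ft²/s. V₂ = q/y₂ = 28.90/8.001 = 3.612 ft/s. E₁ = y₁ + V₁²/2g = 24.32 ft; E₂ = y₂ + V₂²/2g = 8.204 ft. ΔE = E₁ − E₂ = 16.12 ft.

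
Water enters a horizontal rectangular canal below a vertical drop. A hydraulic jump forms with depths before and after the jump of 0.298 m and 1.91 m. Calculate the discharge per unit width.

For a rectangular channel the momentum equation gives q² = ½·g·y₁·y₂·(y₁ + y₂) = ½×9.81×0.298×1.91×2.21 = 6.16.
q = √6.16 = 2.48 m²/s.

q = 2.48 m²/s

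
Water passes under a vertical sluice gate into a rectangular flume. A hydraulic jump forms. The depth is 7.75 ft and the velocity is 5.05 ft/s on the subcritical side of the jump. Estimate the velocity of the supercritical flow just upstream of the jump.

V₁ = 29.0 ft/s

Fr₂ = V₂/√(g·y₂) = 5.05/√(32.2×7.75) = 0.320.
From the momentum equation (using Fr₂), y₁/y₂ = ½[√(1 + 8Fr₂²) − 1] = ½[√1.818 − 1] = 0.174.
y₁ = 0.174 × 7.75 = 1.35 ft.
V₁ = q/y₁ = 39.1/1.35 = 29.0 ft/s.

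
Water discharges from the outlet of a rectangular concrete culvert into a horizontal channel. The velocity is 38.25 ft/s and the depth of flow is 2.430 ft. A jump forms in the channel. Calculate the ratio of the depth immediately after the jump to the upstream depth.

y₂/y₁ = 5.636

Fr₁ = V₁/√(g·y₁) = 38.25/√(32.2×2.430) = 4.324.
Conjugate-depth relation: y₂/y₁ = ½[√(1 + 8Fr₁²) − 1] = ½[√150.59 − 1] = 5.636.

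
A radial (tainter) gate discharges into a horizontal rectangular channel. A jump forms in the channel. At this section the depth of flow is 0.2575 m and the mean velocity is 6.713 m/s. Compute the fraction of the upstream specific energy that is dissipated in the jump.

Fr₁ = V₁/√(g·y₁) = 6.713/√(9.81×0.2575) = 4.224.
By Bélanger, y₂/y₁ = ½[√(1 + 8Fr₁²) − 1] = ½[√143.72 − 1] = 5.494.
y₂ = 5.494 × 0.2575 = 1.415 m.
E₁ = y₁ + V₁²/2g = 2.554 m. ΔE = (y₂ − y₁)³/(4y₁y₂) = 1.064 m. ΔE/E₁ = 1.064/2.554 = 0.416.

ΔE/E₁ = 0.416 (41.6%)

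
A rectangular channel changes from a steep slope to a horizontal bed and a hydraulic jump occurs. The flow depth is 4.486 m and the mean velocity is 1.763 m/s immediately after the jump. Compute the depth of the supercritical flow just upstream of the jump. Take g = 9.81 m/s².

Fr₂ = V₂/√(g·y₂) = 1.763/√(9.81×4.486) = 0.2658.
The Bélanger relation is symmetric: y₁/y₂ = ½[√(1 + 8Fr₂²) − 1] = ½[√1.5650 − 1] = 0.1255.
y₁ = 0.1255 × 4.486 = 0.5630 m.

y₁ = 0.5630 m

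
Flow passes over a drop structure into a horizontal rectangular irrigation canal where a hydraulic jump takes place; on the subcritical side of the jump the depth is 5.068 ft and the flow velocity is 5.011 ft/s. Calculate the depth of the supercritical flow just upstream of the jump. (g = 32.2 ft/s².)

y₁ = 1.251 ft

Fr₂ = V₂/√(g·y₂) = 5.011/√(32.2×5.068) = 0.3923.
The Bélanger relation is symmetric: y₁/y₂ = ½[√(1 + 8Fr₂²) − 1] = ½[√2.2310 − 1] = 0.2468.
y₁ = 0.2468 × 5.068 = 1.251 ft.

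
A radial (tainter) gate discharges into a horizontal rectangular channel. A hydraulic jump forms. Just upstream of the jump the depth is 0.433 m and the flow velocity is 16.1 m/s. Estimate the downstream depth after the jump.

Fr₁ = V₁/√(g·y₁) = 16.1/√(9.81×0.433) = 7.81.
Conjugate-depth relation: y₂/y₁ = ½[√(1 + 8Fr₁²) − 1] = ½[√489.2 − 1] = 10.6.
y₂ = 10.6 × 0.433 = 4.57 m.

y₂ = 4.57 m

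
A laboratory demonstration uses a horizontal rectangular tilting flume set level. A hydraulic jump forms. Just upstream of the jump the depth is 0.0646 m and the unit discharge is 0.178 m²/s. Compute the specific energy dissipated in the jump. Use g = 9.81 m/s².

V₁ = q/y₁ = 0.178/0.0646 = 2.76 m/s. Fr₁ = V₁/√(g·y₁) = 2.76/√(9.81×0.0646) = 3.46.
Sequent-depth ratio: y₂/y₁ = ½[√(1 + 8Fr₁²) − 1] = ½[√96.84 − 1] = 4.42.
y₂ = 4.42 × 0.0646 = 0.286 m.
V₂ = q/y₂ = 0.178/0.286 = 0.623 m/s. E₁ = y₁ + V₁²/2g = 0.452 m; E₂ = y₂ + V₂²/2g = 0.305 m. ΔE = E₁ − E₂ = 0.146 m.

ΔE = 0.146 m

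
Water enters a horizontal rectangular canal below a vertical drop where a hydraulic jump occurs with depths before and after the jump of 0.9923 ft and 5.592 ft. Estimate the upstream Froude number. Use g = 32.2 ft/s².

Fr₁ = 4.324

For a rectangular channel the momentum equation gives q² = ½·g·y₁·y₂·(y₁ + y₂) = ½×32.2×0.9923×5.592×6.584 = 588.2.
q = √588.2 = 24.25 ft²/s.
V₁ = q/y₁ = 24.44 ft/s; Fr₁ = V₁/√(g·y₁) = 4.324.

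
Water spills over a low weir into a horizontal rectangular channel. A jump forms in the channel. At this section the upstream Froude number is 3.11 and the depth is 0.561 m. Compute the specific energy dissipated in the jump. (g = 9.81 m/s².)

ΔE = 0.895 m

Fr₁ = 3.11 (given).
By Bélanger, y₂/y₁ = ½[√(1 + 8Fr₁²) − 1] = ½[√78.38 − 1] = 3.93.
y₂ = 3.93 × 0.561 = 2.20 m.
Head loss: ΔE = (y₂ − y₁)³/(4y₁y₂) = (2.20 − 0.561)³/(4×0.561×2.20) = 4.43/4.94 = 0.895 m.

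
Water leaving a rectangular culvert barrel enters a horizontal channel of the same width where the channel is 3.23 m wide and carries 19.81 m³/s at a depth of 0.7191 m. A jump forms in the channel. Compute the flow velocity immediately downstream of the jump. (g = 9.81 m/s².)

q = Q/b = 19.81/3.23 = 6.133 m²/s; V₁ = q/y₁ = 8.529 m/s. Fr₁ = V₁/√(g·y₁) = 3.211.
Sequent-depth ratio: y₂/y₁ = ½[√(1 + 8Fr₁²) − 1] = ½[√83.493 − 1] = 4.069.
y₂ = 4.069 × 0.7191 = 2.926 m.
V₂ = q/y₂ = 6.133/2.926 = 2.096 m/s.

V₂ = 2.096 m/s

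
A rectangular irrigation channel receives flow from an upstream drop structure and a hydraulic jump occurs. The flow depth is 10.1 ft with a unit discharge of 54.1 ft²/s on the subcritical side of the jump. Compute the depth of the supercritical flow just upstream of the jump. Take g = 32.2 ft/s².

V₂ = q/y₂ = 54.1/10.1 = 5.36 ft/s; Fr₂ = V₂/√(g·y₂) = 0.297.
The Bélanger relation is symmetric: y₁/y₂ = ½[√(1 + 8Fr₂²) − 1] = ½[√1.706 − 1] = 0.153.
y₁ = 0.153 × 10.1 = 1.55 ft.

y₁ = 1.55 ft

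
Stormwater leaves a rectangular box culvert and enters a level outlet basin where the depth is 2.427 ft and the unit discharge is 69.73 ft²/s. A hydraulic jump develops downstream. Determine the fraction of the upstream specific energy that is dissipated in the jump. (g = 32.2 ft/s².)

ΔE/E₁ = 0.294 (29.4%)

V₁ = q/y₁ = 69.73/2.427 = 28.73 ft/s. Fr₁ = V₁/√(g·y₁) = 28.73/√(32.2×2.427) = 3.250.
Sequent-depth ratio: y₂/y₁ = ½[√(1 + 8Fr₁²) − 1] = ½[√85.501 − 1] = 4.123.
y₂ = 4.123 × 2.427 = 10.01 ft.
E₁ = y₁ + V₁²/2g = 15.24 ft. ΔE = (y₂ − y₁)³/(4y₁y₂) = 4.484 ft. ΔE/E₁ = 4.484/15.24 = 0.294.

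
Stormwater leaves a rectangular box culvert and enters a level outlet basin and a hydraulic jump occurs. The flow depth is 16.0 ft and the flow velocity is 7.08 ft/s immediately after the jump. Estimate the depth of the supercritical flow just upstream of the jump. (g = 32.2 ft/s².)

y₁ = 2.67 ft

Fr₂ = V₂/√(g·y₂) = 7.08/√(32.2×16.0) = 0.312.
Applying the sequent-depth relation in reverse, y₁/y₂ = ½[√(1 + 8Fr₂²) − 1] = ½[√1.778 − 1] = 0.167.
y₁ = 0.167 × 16.0 = 2.67 ft.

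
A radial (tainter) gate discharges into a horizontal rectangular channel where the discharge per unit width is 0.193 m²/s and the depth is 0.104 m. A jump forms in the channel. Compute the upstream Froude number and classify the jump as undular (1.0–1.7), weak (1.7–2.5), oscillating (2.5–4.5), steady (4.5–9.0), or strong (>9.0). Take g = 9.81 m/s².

Fr₁ = 1.84; weak jump

V₁ = q/y₁ = 0.193/0.104 = 1.86 m/s. Fr₁ = V₁/√(g·y₁) = 1.86/√(9.81×0.104) = 1.84.
Fr₁ = 1.84 lies in the weak range.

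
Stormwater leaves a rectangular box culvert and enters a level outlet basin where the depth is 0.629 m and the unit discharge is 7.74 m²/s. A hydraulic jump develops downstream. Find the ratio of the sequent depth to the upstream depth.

y₂/y₁ = 6.52

V₁ = q/y₁ = 7.74/0.629 = 12.3 m/s. Fr₁ = V₁/√(g·y₁) = 12.3/√(9.81×0.629) = 4.95.
Conjugate-depth relation: y₂/y₁ = ½[√(1 + 8Fr₁²) − 1] = ½[√197.3 − 1] = 6.52.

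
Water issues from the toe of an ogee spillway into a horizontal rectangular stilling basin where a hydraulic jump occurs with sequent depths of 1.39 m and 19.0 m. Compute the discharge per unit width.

q = 51.4 m²/s

For a rectangular channel the momentum equation gives q² = ½·g·y₁·y₂·(y₁ + y₂) = ½×9.81×1.39×19.0×20.4 = 2641.
q = √2641 = 51.4 m²/s.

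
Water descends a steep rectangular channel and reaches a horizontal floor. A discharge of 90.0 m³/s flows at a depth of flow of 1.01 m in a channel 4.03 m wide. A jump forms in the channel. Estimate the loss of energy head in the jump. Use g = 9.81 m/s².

ΔE = 16.1 m

q = Q/b = 90.0/4.03 = 22.3 m²/s; V₁ = q/y₁ = 22.1 m/s. Fr₁ = V₁/√(g·y₁) = 7.02.
Sequent-depth ratio: y₂/y₁ = ½[√(1 + 8Fr₁²) − 1] = ½[√395.8 − 1] = 9.45.
y₂ = 9.45 × 1.01 = 9.54 m.
V₂ = q/y₂ = 22.3/9.54 = 2.34 m/s. E₁ = y₁ + V₁²/2g = 25.9 m; E₂ = y₂ + V₂²/2g = 9.82 m. ΔE = E₁ − E₂ = 16.1 m.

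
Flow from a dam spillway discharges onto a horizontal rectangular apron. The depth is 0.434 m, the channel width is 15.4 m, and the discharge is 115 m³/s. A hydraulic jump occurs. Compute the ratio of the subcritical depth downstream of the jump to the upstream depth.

q = Q/b = 115/15.4 = 7.47 m²/s; V₁ = q/y₁ = 17.2 m/s. Fr₁ = V₁/√(g·y₁) = 8.34.
By Bélanger, y₂/y₁ = ½[√(1 + 8Fr₁²) − 1] = ½[√557.3 − 1] = 11.3.

y₂/y₁ = 11.3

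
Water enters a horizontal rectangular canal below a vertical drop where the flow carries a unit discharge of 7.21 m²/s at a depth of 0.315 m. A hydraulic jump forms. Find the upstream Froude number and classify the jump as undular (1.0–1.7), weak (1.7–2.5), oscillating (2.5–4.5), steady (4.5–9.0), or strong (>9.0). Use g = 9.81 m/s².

Fr₁ = 13.0; strong jump

V₁ = q/y₁ = 7.21/0.315 = 22.9 m/s. Fr₁ = V₁/√(g·y₁) = 22.9/√(9.81×0.315) = 13.0.
Fr₁ = 13.0 lies in the strong range.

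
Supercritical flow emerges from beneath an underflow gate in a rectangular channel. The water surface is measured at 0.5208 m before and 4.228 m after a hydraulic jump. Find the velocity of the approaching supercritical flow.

For a rectangular channel the momentum equation gives q² = ½·g·y₁·y₂·(y₁ + y₂) = ½×9.81×0.5208×4.228×4.749 = 51.29.
q = √51.29 = 7.162 m²/s.
V₁ = q/y₁ = 7.162/0.5208 = 13.75 m/s.

V₁ = 13.75 m/s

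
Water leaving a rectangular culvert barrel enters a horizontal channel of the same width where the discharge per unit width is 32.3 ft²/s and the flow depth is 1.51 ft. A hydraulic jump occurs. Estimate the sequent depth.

V₁ = q/y₁ = 32.3/1.51 = 21.4 ft/s. Fr₁ = V₁/√(g·y₁) = 21.4/√(32.2×1.51) = 3.07.
Bélanger equation: y₂/y₁ = ½[√(1 + 8Fr₁²) − 1] = ½[√76.28 − 1] = 3.87.
y₂ = 3.87 × 1.51 = 5.84 ft.

y₂ = 5.84 ft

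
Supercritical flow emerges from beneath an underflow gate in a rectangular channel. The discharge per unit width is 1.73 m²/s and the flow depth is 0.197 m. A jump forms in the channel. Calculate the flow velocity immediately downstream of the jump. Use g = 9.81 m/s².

V₁ = q/y₁ = 1.73/0.197 = 8.78 m/s. Fr₁ = V₁/√(g·y₁) = 8.78/√(9.81×0.197) = 6.32.
Conjugate-depth relation: y₂/y₁ = ½[√(1 + 8Fr₁²) − 1] = ½[√320.2 − 1] = 8.45.
y₂ = 8.45 × 0.197 = 1.66 m.
V₂ = q/y₂ = 1.73/1.66 = 1.04 m/s.

V₂ = 1.04 m/s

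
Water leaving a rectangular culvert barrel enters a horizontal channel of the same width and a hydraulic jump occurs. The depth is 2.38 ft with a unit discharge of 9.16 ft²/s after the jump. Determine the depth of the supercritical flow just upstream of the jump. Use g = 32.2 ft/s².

y₁ = 0.709 ft

V₂ = q/y₂ = 9.16/2.38 = 3.85 ft/s; Fr₂ = V₂/√(g·y₂) = 0.440.
Applying the sequent-depth relation in reverse, y₁/y₂ = ½[√(1 + 8Fr₂²) − 1] = ½[√2.546 − 1] = 0.298.
y₁ = 0.298 × 2.38 = 0.709 ft.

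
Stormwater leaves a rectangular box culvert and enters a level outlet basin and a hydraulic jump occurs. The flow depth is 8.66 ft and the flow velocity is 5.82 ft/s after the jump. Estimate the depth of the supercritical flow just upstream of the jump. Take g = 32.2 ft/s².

y₁ = 1.75 ft

Fr₂ = V₂/√(g·y₂) = 5.82/√(32.2×8.66) = 0.349.
From the momentum equation (using Fr₂), y₁/y₂ = ½[√(1 + 8Fr₂²) − 1] = ½[√1.972 − 1] = 0.202.
y₁ = 0.202 × 8.66 = 1.75 ft.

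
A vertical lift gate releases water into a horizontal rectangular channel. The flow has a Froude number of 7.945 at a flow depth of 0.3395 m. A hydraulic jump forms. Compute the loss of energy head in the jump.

Fr₁ = 7.945 (given).
Conjugate-depth relation: y₂/y₁ = ½[√(1 + 8Fr₁²) − 1] = ½[√505.98 − 1] = 10.75.
y₂ = 10.75 × 0.3395 = 3.649 m.
Head loss: ΔE = (y₂ − y₁)³/(4y₁y₂) = (3.649 − 0.3395)³/(4×0.3395×3.649) = 36.24/4.955 = 7.313 m.

ΔE = 7.313 m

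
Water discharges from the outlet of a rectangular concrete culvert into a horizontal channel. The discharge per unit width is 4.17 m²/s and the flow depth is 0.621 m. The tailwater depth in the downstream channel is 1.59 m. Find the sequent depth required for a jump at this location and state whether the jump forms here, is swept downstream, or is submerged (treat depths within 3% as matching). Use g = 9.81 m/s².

y₂ = 2.10 m; the jump is swept downstream

V₁ = q/y₁ = 4.17/0.621 = 6.71 m/s. Fr₁ = V₁/√(g·y₁) = 6.71/√(9.81×0.621) = 2.72.
By Bélanger, y₂/y₁ = ½[√(1 + 8Fr₁²) − 1] = ½[√60.21 − 1] = 3.38.
y₂ = 3.38 × 0.621 = 2.10 m.
Tailwater y_tw = 1.59 m: y_tw < y₂, so the jump is swept downstream.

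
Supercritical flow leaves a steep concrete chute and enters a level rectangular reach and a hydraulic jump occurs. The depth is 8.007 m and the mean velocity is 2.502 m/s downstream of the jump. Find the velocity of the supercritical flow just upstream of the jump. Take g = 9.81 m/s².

Fr₂ = V₂/√(g·y₂) = 2.502/√(9.81×8.007) = 0.2823.
Since the conjugate-depth ratio holds either way, y₁/y₂ = ½[√(1 + 8Fr₂²) − 1] = ½[√1.6376 − 1] = 0.1398.
y₁ = 0.1398 × 8.007 = 1.120 m.
V₁ = q/y₁ = 20.03/1.120 = 17.89 m/s.

V₁ = 17.89 m/s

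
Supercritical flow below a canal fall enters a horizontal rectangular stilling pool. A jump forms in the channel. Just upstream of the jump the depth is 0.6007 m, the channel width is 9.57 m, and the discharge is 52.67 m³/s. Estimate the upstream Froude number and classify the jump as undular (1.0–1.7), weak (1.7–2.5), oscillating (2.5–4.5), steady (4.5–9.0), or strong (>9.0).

q = Q/b = 52.67/9.57 = 5.504 m²/s; V₁ = q/y₁ = 9.162 m/s. Fr₁ = V₁/√(g·y₁) = 3.774.
Fr₁ = 3.774 lies in the oscillating range.

Fr₁ = 3.774; oscillating jump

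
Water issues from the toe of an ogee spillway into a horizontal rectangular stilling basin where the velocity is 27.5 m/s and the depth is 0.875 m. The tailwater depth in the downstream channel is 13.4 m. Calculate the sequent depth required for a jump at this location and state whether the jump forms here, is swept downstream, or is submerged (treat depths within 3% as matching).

Fr₁ = V₁/√(g·y₁) = 27.5/√(9.81×0.875) = 9.39.
Sequent-depth ratio: y₂/y₁ = ½[√(1 + 8Fr₁²) − 1] = ½[√705.8 − 1] = 12.8.
y₂ = 12.8 × 0.875 = 11.2 m.
Tailwater y_tw = 13.4 m: y_tw > y₂, so the jump is submerged.

y₂ = 11.2 m; the jump is submerged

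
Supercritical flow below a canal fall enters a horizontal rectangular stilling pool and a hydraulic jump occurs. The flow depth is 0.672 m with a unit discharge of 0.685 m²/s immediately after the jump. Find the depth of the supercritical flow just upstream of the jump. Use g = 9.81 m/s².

y₁ = 0.169 m

V₂ = q/y₂ = 0.685/0.672 = 1.02 m/s; Fr₂ = V₂/√(g·y₂) = 0.397.
From the momentum equation (using Fr₂), y₁/y₂ = ½[√(1 + 8Fr₂²) − 1] = ½[√2.261 − 1] = 0.252.
y₁ = 0.252 × 0.672 = 0.169 m.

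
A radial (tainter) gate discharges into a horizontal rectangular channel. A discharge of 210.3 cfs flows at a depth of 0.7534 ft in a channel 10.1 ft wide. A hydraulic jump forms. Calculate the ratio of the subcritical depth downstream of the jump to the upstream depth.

y₂/y₁ = 7.451

q = Q/b = 210.3/10.1 = 20.82 ft²/s; V₁ = q/y₁ = 27.64 ft/s. Fr₁ = V₁/√(g·y₁) = 5.611.
By Bélanger, y₂/y₁ = ½[√(1 + 8Fr₁²) − 1] = ½[√252.88 − 1] = 7.451.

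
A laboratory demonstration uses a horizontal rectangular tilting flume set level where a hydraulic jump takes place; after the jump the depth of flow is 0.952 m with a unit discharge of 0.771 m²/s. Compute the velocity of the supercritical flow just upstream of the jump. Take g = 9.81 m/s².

V₁ = 6.49 m/s

V₂ = q/y₂ = 0.771/0.952 = 0.810 m/s; Fr₂ = V₂/√(g·y₂) = 0.265.
From the momentum equation (using Fr₂), y₁/y₂ = ½[√(1 + 8Fr₂²) − 1] = ½[√1.562 − 1] = 0.125.
y₁ = 0.125 × 0.952 = 0.119 m.
V₁ = q/y₁ = 0.771/0.119 = 6.49 m/s.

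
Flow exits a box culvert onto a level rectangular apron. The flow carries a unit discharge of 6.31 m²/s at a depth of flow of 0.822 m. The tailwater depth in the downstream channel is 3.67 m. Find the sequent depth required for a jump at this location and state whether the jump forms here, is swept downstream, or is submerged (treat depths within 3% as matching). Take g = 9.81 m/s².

y₂ = 2.76 m; the jump is submerged

V₁ = q/y₁ = 6.31/0.822 = 7.68 m/s. Fr₁ = V₁/√(g·y₁) = 7.68/√(9.81×0.822) = 2.70.
Conjugate-depth relation: y₂/y₁ = ½[√(1 + 8Fr₁²) − 1] = ½[√59.46 − 1] = 3.36.
y₂ = 3.36 × 0.822 = 2.76 m.
Tailwater y_tw = 3.67 m: y_tw > y₂, so the jump is submerged.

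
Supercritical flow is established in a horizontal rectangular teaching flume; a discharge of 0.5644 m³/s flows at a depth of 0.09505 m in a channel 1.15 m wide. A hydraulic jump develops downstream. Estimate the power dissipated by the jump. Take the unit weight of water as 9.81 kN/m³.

q = Q/b = 0.5644/1.15 = 0.4908 m²/s; V₁ = q/y₁ = 5.163 m/s. Fr₁ = V₁/√(g·y₁) = 5.347.
By Bélanger, y₂/y₁ = ½[√(1 + 8Fr₁²) − 1] = ½[√229.74 − 1] = 7.079.
y₂ = 7.079 × 0.09505 = 0.6728 m.
V₂ = q/y₂ = 0.4908/0.6728 = 0.7294 m/s. E₁ = y₁ + V₁²/2g = 1.454 m; E₂ = y₂ + V₂²/2g = 0.6999 m. ΔE = E₁ − E₂ = 0.7540 m.
P = γ·Q·ΔE = 9.81 × 0.5644 × 0.7540 = 4.175 kW.

P = 4.175 kW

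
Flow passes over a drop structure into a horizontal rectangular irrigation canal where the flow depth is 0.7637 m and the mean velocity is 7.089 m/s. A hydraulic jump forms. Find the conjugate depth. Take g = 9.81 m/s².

Fr₁ = V₁/√(g·y₁) = 7.089/√(9.81×0.7637) = 2.590.
Sequent-depth ratio: y₂/y₁ = ½[√(1 + 8Fr₁²) − 1] = ½[√54.662 − 1] = 3.197.
y₂ = 3.197 × 0.7637 = 2.441 m.

y₂ = 2.441 m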